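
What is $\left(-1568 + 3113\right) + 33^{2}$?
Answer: $2634$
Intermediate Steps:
$\left(-1568 + 3113\right) + 33^{2} = 1545 + 1089 = 2634$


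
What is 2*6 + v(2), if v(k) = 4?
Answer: 16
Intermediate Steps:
2*6 + v(2) = 2*6 + 4 = 12 + 4 = 16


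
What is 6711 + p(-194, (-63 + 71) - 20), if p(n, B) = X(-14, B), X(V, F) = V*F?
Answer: 6879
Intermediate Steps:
X(V, F) = F*V
p(n, B) = -14*B (p(n, B) = B*(-14) = -14*B)
6711 + p(-194, (-63 + 71) - 20) = 6711 - 14*((-63 + 71) - 20) = 6711 - 14*(8 - 20) = 6711 - 14*(-12) = 6711 + 168 = 6879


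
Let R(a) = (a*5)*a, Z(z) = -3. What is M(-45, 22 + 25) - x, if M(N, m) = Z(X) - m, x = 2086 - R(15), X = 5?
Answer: -1011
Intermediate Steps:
R(a) = 5*a² (R(a) = (5*a)*a = 5*a²)
x = 961 (x = 2086 - 5*15² = 2086 - 5*225 = 2086 - 1*1125 = 2086 - 1125 = 961)
M(N, m) = -3 - m
M(-45, 22 + 25) - x = (-3 - (22 + 25)) - 1*961 = (-3 - 1*47) - 961 = (-3 - 47) - 961 = -50 - 961 = -1011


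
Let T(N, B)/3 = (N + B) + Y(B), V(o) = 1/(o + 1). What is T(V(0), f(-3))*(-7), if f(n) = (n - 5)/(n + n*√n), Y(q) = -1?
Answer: 56*I/(√3 - I) ≈ -14.0 + 24.249*I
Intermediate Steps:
V(o) = 1/(1 + o)
f(n) = (-5 + n)/(n + n^(3/2))
T(N, B) = -3 + 3*B + 3*N (T(N, B) = 3*((N + B) - 1) = 3*((B + N) - 1) = 3*(-1 + B + N) = -3 + 3*B + 3*N)
T(V(0), f(-3))*(-7) = (-3 + 3*((-5 - 3)/(-3 + (-3)^(3/2))) + 3/(1 + 0))*(-7) = (-3 + 3*(-8/(-3 - 3*I*√3)) + 3/1)*(-7) = (-3 + 3*(-8/(-3 - 3*I*√3)) + 3*1)*(-7) = (-3 - 24/(-3 - 3*I*√3) + 3)*(-7) = -24/(-3 - 3*I*√3)*(-7) = 168/(-3 - 3*I*√3)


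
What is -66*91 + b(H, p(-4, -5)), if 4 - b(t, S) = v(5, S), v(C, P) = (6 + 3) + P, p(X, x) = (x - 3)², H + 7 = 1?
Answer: -6075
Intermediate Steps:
H = -6 (H = -7 + 1 = -6)
p(X, x) = (-3 + x)²
v(C, P) = 9 + P
b(t, S) = -5 - S (b(t, S) = 4 - (9 + S) = 4 + (-9 - S) = -5 - S)
-66*91 + b(H, p(-4, -5)) = -66*91 + (-5 - (-3 - 5)²) = -6006 + (-5 - 1*(-8)²) = -6006 + (-5 - 1*64) = -6006 + (-5 - 64) = -6006 - 69 = -6075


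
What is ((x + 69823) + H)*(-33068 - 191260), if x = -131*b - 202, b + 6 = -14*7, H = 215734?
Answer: -67069361112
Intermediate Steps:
b = -104 (b = -6 - 14*7 = -6 - 98 = -104)
x = 13422 (x = -131*(-104) - 202 = 13624 - 202 = 13422)
((x + 69823) + H)*(-33068 - 191260) = ((13422 + 69823) + 215734)*(-33068 - 191260) = (83245 + 215734)*(-224328) = 298979*(-224328) = -67069361112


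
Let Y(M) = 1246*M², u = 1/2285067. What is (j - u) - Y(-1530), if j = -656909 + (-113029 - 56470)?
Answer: -6666883619663137/2285067 ≈ -2.9176e+9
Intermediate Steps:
u = 1/2285067 ≈ 4.3762e-7
j = -826408 (j = -656909 - 169499 = -826408)
(j - u) - Y(-1530) = (-826408 - 1*1/2285067) - 1246*(-1530)² = (-826408 - 1/2285067) - 1246*2340900 = -1888397649337/2285067 - 1*2916761400 = -1888397649337/2285067 - 2916761400 = -6666883619663137/2285067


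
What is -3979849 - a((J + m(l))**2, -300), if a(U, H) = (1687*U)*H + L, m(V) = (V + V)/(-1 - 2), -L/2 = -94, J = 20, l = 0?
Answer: 198459963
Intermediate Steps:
L = 188 (L = -2*(-94) = 188)
m(V) = -2*V/3 (m(V) = (2*V)/(-3) = (2*V)*(-1/3) = -2*V/3)
a(U, H) = 188 + 1687*H*U (a(U, H) = (1687*U)*H + 188 = 1687*H*U + 188 = 188 + 1687*H*U)
-3979849 - a((J + m(l))**2, -300) = -3979849 - (188 + 1687*(-300)*(20 - 2/3*0)**2) = -3979849 - (188 + 1687*(-300)*(20 + 0)**2) = -3979849 - (188 + 1687*(-300)*20**2) = -3979849 - (188 + 1687*(-300)*400) = -3979849 - (188 - 202440000) = -3979849 - 1*(-202439812) = -3979849 + 202439812 = 198459963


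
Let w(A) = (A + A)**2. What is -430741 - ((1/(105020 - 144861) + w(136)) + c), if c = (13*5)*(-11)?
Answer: -20080262409/39841 ≈ -5.0401e+5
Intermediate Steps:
w(A) = 4*A**2 (w(A) = (2*A)**2 = 4*A**2)
c = -715 (c = 65*(-11) = -715)
-430741 - ((1/(105020 - 144861) + w(136)) + c) = -430741 - ((1/(105020 - 144861) + 4*136**2) - 715) = -430741 - ((1/(-39841) + 4*18496) - 715) = -430741 - ((-1/39841 + 73984) - 715) = -430741 - (2947596543/39841 - 715) = -430741 - 1*2919110228/39841 = -430741 - 2919110228/39841 = -20080262409/39841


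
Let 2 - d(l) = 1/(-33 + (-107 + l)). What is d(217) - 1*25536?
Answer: -1966119/77 ≈ -25534.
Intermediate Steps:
d(l) = 2 - 1/(-140 + l) (d(l) = 2 - 1/(-33 + (-107 + l)) = 2 - 1/(-140 + l))
d(217) - 1*25536 = (-281 + 2*217)/(-140 + 217) - 1*25536 = (-281 + 434)/77 - 25536 = (1/77)*153 - 25536 = 153/77 - 25536 = -1966119/77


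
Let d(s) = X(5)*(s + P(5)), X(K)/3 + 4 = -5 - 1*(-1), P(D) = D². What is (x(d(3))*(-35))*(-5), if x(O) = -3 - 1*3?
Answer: -1050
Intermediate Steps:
X(K) = -24 (X(K) = -12 + 3*(-5 - 1*(-1)) = -12 + 3*(-5 + 1) = -12 + 3*(-4) = -12 - 12 = -24)
d(s) = -600 - 24*s (d(s) = -24*(s + 5²) = -24*(s + 25) = -24*(25 + s) = -600 - 24*s)
x(O) = -6 (x(O) = -3 - 3 = -6)
(x(d(3))*(-35))*(-5) = -6*(-35)*(-5) = 210*(-5) = -1050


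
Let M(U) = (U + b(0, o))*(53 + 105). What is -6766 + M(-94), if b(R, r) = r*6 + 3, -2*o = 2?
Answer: -22092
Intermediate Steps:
o = -1 (o = -½*2 = -1)
b(R, r) = 3 + 6*r (b(R, r) = 6*r + 3 = 3 + 6*r)
M(U) = -474 + 158*U (M(U) = (U + (3 + 6*(-1)))*(53 + 105) = (U + (3 - 6))*158 = (U - 3)*158 = (-3 + U)*158 = -474 + 158*U)
-6766 + M(-94) = -6766 + (-474 + 158*(-94)) = -6766 + (-474 - 14852) = -6766 - 15326 = -22092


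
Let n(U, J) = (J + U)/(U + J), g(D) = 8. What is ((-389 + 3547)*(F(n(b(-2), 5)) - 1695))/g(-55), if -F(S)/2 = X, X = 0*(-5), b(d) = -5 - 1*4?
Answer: -2676405/4 ≈ -6.6910e+5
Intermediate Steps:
b(d) = -9 (b(d) = -5 - 4 = -9)
X = 0
n(U, J) = 1 (n(U, J) = (J + U)/(J + U) = 1)
F(S) = 0 (F(S) = -2*0 = 0)
((-389 + 3547)*(F(n(b(-2), 5)) - 1695))/g(-55) = ((-389 + 3547)*(0 - 1695))/8 = (3158*(-1695))*(1/8) = -5352810*1/8 = -2676405/4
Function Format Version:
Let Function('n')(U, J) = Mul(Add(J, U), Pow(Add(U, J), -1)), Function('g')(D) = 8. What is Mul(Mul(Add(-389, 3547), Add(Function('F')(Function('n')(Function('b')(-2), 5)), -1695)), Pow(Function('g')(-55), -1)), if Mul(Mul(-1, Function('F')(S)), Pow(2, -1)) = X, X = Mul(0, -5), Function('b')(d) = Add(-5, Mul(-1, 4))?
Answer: Rational(-2676405, 4) ≈ -6.6910e+5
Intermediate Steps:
Function('b')(d) = -9 (Function('b')(d) = Add(-5, -4) = -9)
X = 0
Function('n')(U, J) = 1 (Function('n')(U, J) = Mul(Add(J, U), Pow(Add(J, U), -1)) = 1)
Function('F')(S) = 0 (Function('F')(S) = Mul(-2, 0) = 0)
Mul(Mul(Add(-389, 3547), Add(Function('F')(Function('n')(Function('b')(-2), 5)), -1695)), Pow(Function('g')(-55), -1)) = Mul(Mul(Add(-389, 3547), Add(0, -1695)), Pow(8, -1)) = Mul(Mul(3158, -1695), Rational(1, 8)) = Mul(-5352810, Rational(1, 8)) = Rational(-2676405, 4)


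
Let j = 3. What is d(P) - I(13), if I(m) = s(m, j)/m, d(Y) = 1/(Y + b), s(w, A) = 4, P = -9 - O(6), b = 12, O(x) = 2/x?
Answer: 7/104 ≈ 0.067308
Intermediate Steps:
P = -28/3 (P = -9 - 2/6 = -9 - 1*1/3 = -9 - 1/3 = -28/3 ≈ -9.3333)
d(Y) = 1/(12 + Y) (d(Y) = 1/(Y + 12) = 1/(12 + Y))
I(m) = 4/m
d(P) - I(13) = 1/(12 - 28/3) - 4/13 = 1/(8/3) - 4/13 = 3/8 - 1*4/13 = 3/8 - 4/13 = 7/104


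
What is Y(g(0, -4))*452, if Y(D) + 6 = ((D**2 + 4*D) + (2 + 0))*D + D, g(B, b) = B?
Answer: -2712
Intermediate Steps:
Y(D) = -6 + D + D*(2 + D**2 + 4*D) (Y(D) = -6 + (((D**2 + 4*D) + (2 + 0))*D + D) = -6 + (((D**2 + 4*D) + 2)*D + D) = -6 + ((2 + D**2 + 4*D)*D + D) = -6 + (D*(2 + D**2 + 4*D) + D) = -6 + (D + D*(2 + D**2 + 4*D)) = -6 + D + D*(2 + D**2 + 4*D))
Y(g(0, -4))*452 = (-6 + 0**3 + 3*0 + 4*0**2)*452 = (-6 + 0 + 0 + 4*0)*452 = (-6 + 0 + 0 + 0)*452 = -6*452 = -2712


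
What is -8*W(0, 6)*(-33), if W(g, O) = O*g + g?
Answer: 0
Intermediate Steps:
W(g, O) = g + O*g
-8*W(0, 6)*(-33) = -0*(1 + 6)*(-33) = -0*7*(-33) = -8*0*(-33) = 0*(-33) = 0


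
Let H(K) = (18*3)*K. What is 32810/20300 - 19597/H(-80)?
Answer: 5395583/876960 ≈ 6.1526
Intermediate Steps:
H(K) = 54*K
32810/20300 - 19597/H(-80) = 32810/20300 - 19597/(54*(-80)) = 32810*(1/20300) - 19597/(-4320) = 3281/2030 - 19597*(-1/4320) = 3281/2030 + 19597/4320 = 5395583/876960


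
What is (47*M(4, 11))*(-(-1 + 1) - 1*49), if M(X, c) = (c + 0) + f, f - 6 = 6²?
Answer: -122059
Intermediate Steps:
f = 42 (f = 6 + 6² = 6 + 36 = 42)
M(X, c) = 42 + c (M(X, c) = (c + 0) + 42 = c + 42 = 42 + c)
(47*M(4, 11))*(-(-1 + 1) - 1*49) = (47*(42 + 11))*(-(-1 + 1) - 1*49) = (47*53)*(-1*0 - 49) = 2491*(0 - 49) = 2491*(-49) = -122059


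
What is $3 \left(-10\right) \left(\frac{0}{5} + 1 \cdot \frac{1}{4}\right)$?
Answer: $- \frac{15}{2} \approx -7.5$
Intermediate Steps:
$3 \left(-10\right) \left(\frac{0}{5} + 1 \cdot \frac{1}{4}\right) = - 30 \left(0 \cdot \frac{1}{5} + 1 \cdot \frac{1}{4}\right) = - 30 \left(0 + \frac{1}{4}\right) = \left(-30\right) \frac{1}{4} = - \frac{15}{2}$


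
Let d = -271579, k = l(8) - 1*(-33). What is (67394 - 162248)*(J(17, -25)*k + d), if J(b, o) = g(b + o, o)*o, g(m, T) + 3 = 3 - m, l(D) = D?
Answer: 26538157266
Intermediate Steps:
g(m, T) = -m (g(m, T) = -3 + (3 - m) = -m)
k = 41 (k = 8 - 1*(-33) = 8 + 33 = 41)
J(b, o) = o*(-b - o) (J(b, o) = (-(b + o))*o = (-b - o)*o = o*(-b - o))
(67394 - 162248)*(J(17, -25)*k + d) = (67394 - 162248)*(-1*(-25)*(17 - 25)*41 - 271579) = -94854*(-1*(-25)*(-8)*41 - 271579) = -94854*(-200*41 - 271579) = -94854*(-8200 - 271579) = -94854*(-279779) = 26538157266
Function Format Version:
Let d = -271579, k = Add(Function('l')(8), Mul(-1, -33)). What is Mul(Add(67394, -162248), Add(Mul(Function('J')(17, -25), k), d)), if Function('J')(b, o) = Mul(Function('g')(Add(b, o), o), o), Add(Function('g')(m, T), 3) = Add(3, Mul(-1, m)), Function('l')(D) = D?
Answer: 26538157266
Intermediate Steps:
Function('g')(m, T) = Mul(-1, m) (Function('g')(m, T) = Add(-3, Add(3, Mul(-1, m))) = Mul(-1, m))
k = 41 (k = Add(8, Mul(-1, -33)) = Add(8, 33) = 41)
Function('J')(b, o) = Mul(o, Add(Mul(-1, b), Mul(-1, o))) (Function('J')(b, o) = Mul(Mul(-1, Add(b, o)), o) = Mul(Add(Mul(-1, b), Mul(-1, o)), o) = Mul(o, Add(Mul(-1, b), Mul(-1, o))))
Mul(Add(67394, -162248), Add(Mul(Function('J')(17, -25), k), d)) = Mul(Add(67394, -162248), Add(Mul(Mul(-1, -25, Add(17, -25)), 41), -271579)) = Mul(-94854, Add(Mul(Mul(-1, -25, -8), 41), -271579)) = Mul(-94854, Add(Mul(-200, 41), -271579)) = Mul(-94854, Add(-8200, -271579)) = Mul(-94854, -279779) = 26538157266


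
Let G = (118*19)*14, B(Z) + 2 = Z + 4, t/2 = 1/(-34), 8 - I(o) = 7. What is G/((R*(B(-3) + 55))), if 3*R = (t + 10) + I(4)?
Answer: 133399/837 ≈ 159.38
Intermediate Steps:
I(o) = 1 (I(o) = 8 - 1*7 = 8 - 7 = 1)
t = -1/17 (t = 2/(-34) = 2*(-1/34) = -1/17 ≈ -0.058824)
R = 62/17 (R = ((-1/17 + 10) + 1)/3 = (169/17 + 1)/3 = (⅓)*(186/17) = 62/17 ≈ 3.6471)
B(Z) = 2 + Z (B(Z) = -2 + (Z + 4) = -2 + (4 + Z) = 2 + Z)
G = 31388 (G = 2242*14 = 31388)
G/((R*(B(-3) + 55))) = 31388/((62*((2 - 3) + 55)/17)) = 31388/((62*(-1 + 55)/17)) = 31388/(((62/17)*54)) = 31388/(3348/17) = 31388*(17/3348) = 133399/837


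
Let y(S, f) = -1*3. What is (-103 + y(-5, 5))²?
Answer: 11236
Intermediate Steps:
y(S, f) = -3
(-103 + y(-5, 5))² = (-103 - 3)² = (-106)² = 11236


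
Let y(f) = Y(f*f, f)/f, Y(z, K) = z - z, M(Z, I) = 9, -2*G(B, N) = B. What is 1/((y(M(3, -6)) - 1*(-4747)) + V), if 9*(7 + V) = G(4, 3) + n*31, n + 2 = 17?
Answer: 9/43123 ≈ 0.00020871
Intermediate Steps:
n = 15 (n = -2 + 17 = 15)
G(B, N) = -B/2
Y(z, K) = 0
y(f) = 0 (y(f) = 0/f = 0)
V = 400/9 (V = -7 + (-½*4 + 15*31)/9 = -7 + (-2 + 465)/9 = -7 + (⅑)*463 = -7 + 463/9 = 400/9 ≈ 44.444)
1/((y(M(3, -6)) - 1*(-4747)) + V) = 1/((0 - 1*(-4747)) + 400/9) = 1/((0 + 4747) + 400/9) = 1/(4747 + 400/9) = 1/(43123/9) = 9/43123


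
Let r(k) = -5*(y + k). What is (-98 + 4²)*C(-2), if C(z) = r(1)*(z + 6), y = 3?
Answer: 6560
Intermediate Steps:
r(k) = -15 - 5*k (r(k) = -5*(3 + k) = -15 - 5*k)
C(z) = -120 - 20*z (C(z) = (-15 - 5*1)*(z + 6) = (-15 - 5)*(6 + z) = -20*(6 + z) = -120 - 20*z)
(-98 + 4²)*C(-2) = (-98 + 4²)*(-120 - 20*(-2)) = (-98 + 16)*(-120 + 40) = -82*(-80) = 6560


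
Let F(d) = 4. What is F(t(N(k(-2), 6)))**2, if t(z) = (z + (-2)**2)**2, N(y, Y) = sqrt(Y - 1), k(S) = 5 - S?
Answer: 16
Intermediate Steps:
N(y, Y) = sqrt(-1 + Y)
t(z) = (4 + z)**2 (t(z) = (z + 4)**2 = (4 + z)**2)
F(t(N(k(-2), 6)))**2 = 4**2 = 16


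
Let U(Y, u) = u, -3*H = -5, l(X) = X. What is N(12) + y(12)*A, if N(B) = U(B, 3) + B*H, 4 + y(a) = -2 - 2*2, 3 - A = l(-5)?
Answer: -57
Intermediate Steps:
H = 5/3 (H = -⅓*(-5) = 5/3 ≈ 1.6667)
A = 8 (A = 3 - 1*(-5) = 3 + 5 = 8)
y(a) = -10 (y(a) = -4 + (-2 - 2*2) = -4 + (-2 - 4) = -4 - 6 = -10)
N(B) = 3 + 5*B/3 (N(B) = 3 + B*(5/3) = 3 + 5*B/3)
N(12) + y(12)*A = (3 + (5/3)*12) - 10*8 = (3 + 20) - 80 = 23 - 80 = -57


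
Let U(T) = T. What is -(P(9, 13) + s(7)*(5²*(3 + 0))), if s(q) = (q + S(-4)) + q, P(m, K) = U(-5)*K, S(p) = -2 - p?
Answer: -1135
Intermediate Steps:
P(m, K) = -5*K
s(q) = 2 + 2*q (s(q) = (q + (-2 - 1*(-4))) + q = (q + (-2 + 4)) + q = (q + 2) + q = (2 + q) + q = 2 + 2*q)
-(P(9, 13) + s(7)*(5²*(3 + 0))) = -(-5*13 + (2 + 2*7)*(5²*(3 + 0))) = -(-65 + (2 + 14)*(25*3)) = -(-65 + 16*75) = -(-65 + 1200) = -1*1135 = -1135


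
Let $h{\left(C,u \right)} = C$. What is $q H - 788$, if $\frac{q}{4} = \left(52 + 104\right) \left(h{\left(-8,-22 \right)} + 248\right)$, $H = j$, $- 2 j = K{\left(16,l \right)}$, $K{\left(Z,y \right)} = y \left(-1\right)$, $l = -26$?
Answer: $-1947668$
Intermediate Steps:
$K{\left(Z,y \right)} = - y$
$j = -13$ ($j = - \frac{\left(-1\right) \left(-26\right)}{2} = \left(- \frac{1}{2}\right) 26 = -13$)
$H = -13$
$q = 149760$ ($q = 4 \left(52 + 104\right) \left(-8 + 248\right) = 4 \cdot 156 \cdot 240 = 4 \cdot 37440 = 149760$)
$q H - 788 = 149760 \left(-13\right) - 788 = -1946880 - 788 = -1947668$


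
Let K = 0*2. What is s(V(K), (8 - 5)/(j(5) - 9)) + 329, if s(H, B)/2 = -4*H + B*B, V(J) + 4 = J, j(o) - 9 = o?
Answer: 9043/25 ≈ 361.72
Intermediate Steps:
j(o) = 9 + o
K = 0
V(J) = -4 + J
s(H, B) = -8*H + 2*B² (s(H, B) = 2*(-4*H + B*B) = 2*(-4*H + B²) = 2*(B² - 4*H) = -8*H + 2*B²)
s(V(K), (8 - 5)/(j(5) - 9)) + 329 = (-8*(-4 + 0) + 2*((8 - 5)/((9 + 5) - 9))²) + 329 = (-8*(-4) + 2*(3/(14 - 9))²) + 329 = (32 + 2*(3/5)²) + 329 = (32 + 2*(3*(⅕))²) + 329 = (32 + 2*(⅗)²) + 329 = (32 + 2*(9/25)) + 329 = (32 + 18/25) + 329 = 818/25 + 329 = 9043/25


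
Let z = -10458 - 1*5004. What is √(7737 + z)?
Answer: 5*I*√309 ≈ 87.892*I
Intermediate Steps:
z = -15462 (z = -10458 - 5004 = -15462)
√(7737 + z) = √(7737 - 15462) = √(-7725) = 5*I*√309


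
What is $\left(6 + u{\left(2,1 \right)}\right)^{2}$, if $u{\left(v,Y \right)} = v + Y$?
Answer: $81$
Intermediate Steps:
$u{\left(v,Y \right)} = Y + v$
$\left(6 + u{\left(2,1 \right)}\right)^{2} = \left(6 + \left(1 + 2\right)\right)^{2} = \left(6 + 3\right)^{2} = 9^{2} = 81$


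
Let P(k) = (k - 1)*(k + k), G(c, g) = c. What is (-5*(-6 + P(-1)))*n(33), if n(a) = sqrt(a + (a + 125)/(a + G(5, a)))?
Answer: 10*sqrt(13414)/19 ≈ 60.957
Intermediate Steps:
P(k) = 2*k*(-1 + k) (P(k) = (-1 + k)*(2*k) = 2*k*(-1 + k))
n(a) = sqrt(a + (125 + a)/(5 + a)) (n(a) = sqrt(a + (a + 125)/(a + 5)) = sqrt(a + (125 + a)/(5 + a)))
(-5*(-6 + P(-1)))*n(33) = (-5*(-6 + 2*(-1)*(-1 - 1)))*sqrt((125 + 33 + 33*(5 + 33))/(5 + 33)) = (-5*(-6 + 2*(-1)*(-2)))*sqrt((125 + 33 + 33*38)/38) = (-5*(-6 + 4))*sqrt((125 + 33 + 1254)/38) = (-5*(-2))*sqrt((1/38)*1412) = 10*sqrt(706/19) = 10*(sqrt(13414)/19) = 10*sqrt(13414)/19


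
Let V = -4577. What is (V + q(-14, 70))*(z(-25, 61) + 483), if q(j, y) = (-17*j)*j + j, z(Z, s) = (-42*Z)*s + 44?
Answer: -511643571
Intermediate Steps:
z(Z, s) = 44 - 42*Z*s (z(Z, s) = -42*Z*s + 44 = 44 - 42*Z*s)
q(j, y) = j - 17*j² (q(j, y) = -17*j² + j = j - 17*j²)
(V + q(-14, 70))*(z(-25, 61) + 483) = (-4577 - 14*(1 - 17*(-14)))*((44 - 42*(-25)*61) + 483) = (-4577 - 14*(1 + 238))*((44 + 64050) + 483) = (-4577 - 14*239)*(64094 + 483) = (-4577 - 3346)*64577 = -7923*64577 = -511643571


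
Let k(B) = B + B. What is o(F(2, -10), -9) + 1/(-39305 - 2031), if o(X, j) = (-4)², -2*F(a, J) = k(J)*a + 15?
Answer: 661375/41336 ≈ 16.000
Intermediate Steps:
k(B) = 2*B
F(a, J) = -15/2 - J*a (F(a, J) = -((2*J)*a + 15)/2 = -(2*J*a + 15)/2 = -(15 + 2*J*a)/2 = -15/2 - J*a)
o(X, j) = 16
o(F(2, -10), -9) + 1/(-39305 - 2031) = 16 + 1/(-39305 - 2031) = 16 + 1/(-41336) = 16 - 1/41336 = 661375/41336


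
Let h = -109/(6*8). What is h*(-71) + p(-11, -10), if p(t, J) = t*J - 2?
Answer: 12923/48 ≈ 269.23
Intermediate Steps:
p(t, J) = -2 + J*t (p(t, J) = J*t - 2 = -2 + J*t)
h = -109/48 ≈ -2.2708
h*(-71) + p(-11, -10) = -109/48*(-71) + (-2 - 10*(-11)) = 7739/48 + (-2 + 110) = 7739/48 + 108 = 12923/48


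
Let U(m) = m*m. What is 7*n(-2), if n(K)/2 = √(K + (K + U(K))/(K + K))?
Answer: 7*I*√10 ≈ 22.136*I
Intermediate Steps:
U(m) = m²
n(K) = 2*√(K + (K + K²)/(2*K)) (n(K) = 2*√(K + (K + K²)/(K + K)) = 2*√(K + (K + K²)/((2*K))) = 2*√(K + (K + K²)*(1/(2*K))) = 2*√(K + (K + K²)/(2*K)))
7*n(-2) = 7*√(2 + 6*(-2)) = 7*√(2 - 12) = 7*√(-10) = 7*(I*√10) = 7*I*√10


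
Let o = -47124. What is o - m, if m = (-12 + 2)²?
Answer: -47224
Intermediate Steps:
m = 100 (m = (-10)² = 100)
o - m = -47124 - 1*100 = -47124 - 100 = -47224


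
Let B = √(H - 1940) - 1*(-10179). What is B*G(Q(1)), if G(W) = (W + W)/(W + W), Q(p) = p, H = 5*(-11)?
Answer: 10179 + I*√1995 ≈ 10179.0 + 44.665*I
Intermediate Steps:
H = -55
G(W) = 1 (G(W) = (2*W)/((2*W)) = (2*W)*(1/(2*W)) = 1)
B = 10179 + I*√1995 (B = √(-55 - 1940) - 1*(-10179) = √(-1995) + 10179 = I*√1995 + 10179 = 10179 + I*√1995 ≈ 10179.0 + 44.665*I)
B*G(Q(1)) = (10179 + I*√1995)*1 = 10179 + I*√1995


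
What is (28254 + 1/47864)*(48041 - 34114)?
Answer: 18834170887639/47864 ≈ 3.9349e+8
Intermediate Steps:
(28254 + 1/47864)*(48041 - 34114) = (28254 + 1/47864)*13927 = (1352349457/47864)*13927 = 18834170887639/47864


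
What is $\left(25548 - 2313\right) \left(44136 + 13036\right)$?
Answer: $1328391420$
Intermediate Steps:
$\left(25548 - 2313\right) \left(44136 + 13036\right) = 23235 \cdot 57172 = 1328391420$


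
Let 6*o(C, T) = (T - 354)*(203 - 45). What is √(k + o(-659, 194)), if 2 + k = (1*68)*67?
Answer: √3066/3 ≈ 18.457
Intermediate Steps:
k = 4554 (k = -2 + (1*68)*67 = -2 + 68*67 = -2 + 4556 = 4554)
o(C, T) = -9322 + 79*T/3 (o(C, T) = ((T - 354)*(203 - 45))/6 = ((-354 + T)*158)/6 = (-55932 + 158*T)/6 = -9322 + 79*T/3)
√(k + o(-659, 194)) = √(4554 + (-9322 + (79/3)*194)) = √(4554 + (-9322 + 15326/3)) = √(4554 - 12640/3) = √(1022/3) = √3066/3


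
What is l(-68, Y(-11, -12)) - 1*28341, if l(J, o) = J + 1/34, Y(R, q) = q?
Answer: -965905/34 ≈ -28409.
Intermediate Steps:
l(J, o) = 1/34 + J (l(J, o) = J + 1/34 = 1/34 + J)
l(-68, Y(-11, -12)) - 1*28341 = (1/34 - 68) - 1*28341 = -2311/34 - 28341 = -965905/34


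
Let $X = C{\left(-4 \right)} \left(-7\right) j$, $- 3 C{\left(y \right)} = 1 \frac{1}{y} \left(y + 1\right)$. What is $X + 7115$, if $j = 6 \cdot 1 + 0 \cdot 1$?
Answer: $\frac{14251}{2} \approx 7125.5$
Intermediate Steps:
$C{\left(y \right)} = - \frac{1 + y}{3 y}$ ($C{\left(y \right)} = - \frac{1 \frac{1}{y} \left(y + 1\right)}{3} = - \frac{\frac{1}{y} \left(1 + y\right)}{3} = - \frac{1 + y}{3 y}$)
$j = 6$ ($j = 6 + 0 = 6$)
$X = \frac{21}{2}$ ($X = \frac{-1 - -4}{3 \left(-4\right)} \left(-7\right) 6 = \frac{1}{3} \left(- \frac{1}{4}\right) \left(-1 + 4\right) \left(-7\right) 6 = \frac{1}{3} \left(- \frac{1}{4}\right) 3 \left(-7\right) 6 = \left(- \frac{1}{4}\right) \left(-7\right) 6 = \frac{7}{4} \cdot 6 = \frac{21}{2} \approx 10.5$)
$X + 7115 = \frac{21}{2} + 7115 = \frac{14251}{2}$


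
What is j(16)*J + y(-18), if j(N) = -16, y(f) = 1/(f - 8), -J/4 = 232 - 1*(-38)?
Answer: 449279/26 ≈ 17280.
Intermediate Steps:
J = -1080 (J = -4*(232 - 1*(-38)) = -4*(232 + 38) = -4*270 = -1080)
y(f) = 1/(-8 + f)
j(16)*J + y(-18) = -16*(-1080) + 1/(-8 - 18) = 17280 + 1/(-26) = 17280 - 1/26 = 449279/26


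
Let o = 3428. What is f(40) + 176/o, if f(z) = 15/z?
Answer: 2923/6856 ≈ 0.42634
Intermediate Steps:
f(40) + 176/o = 15/40 + 176/3428 = 15*(1/40) + 176*(1/3428) = 3/8 + 44/857 = 2923/6856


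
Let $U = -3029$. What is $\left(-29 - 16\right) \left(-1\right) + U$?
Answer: $-2984$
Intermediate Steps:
$\left(-29 - 16\right) \left(-1\right) + U = \left(-29 - 16\right) \left(-1\right) - 3029 = \left(-45\right) \left(-1\right) - 3029 = 45 - 3029 = -2984$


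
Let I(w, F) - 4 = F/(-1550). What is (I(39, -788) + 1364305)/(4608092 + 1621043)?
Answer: 1057339869/4827579625 ≈ 0.21902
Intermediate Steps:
I(w, F) = 4 - F/1550 (I(w, F) = 4 + F/(-1550) = 4 + F*(-1/1550) = 4 - F/1550)
(I(39, -788) + 1364305)/(4608092 + 1621043) = ((4 - 1/1550*(-788)) + 1364305)/(4608092 + 1621043) = ((4 + 394/775) + 1364305)/6229135 = (3494/775 + 1364305)*(1/6229135) = (1057339869/775)*(1/6229135) = 1057339869/4827579625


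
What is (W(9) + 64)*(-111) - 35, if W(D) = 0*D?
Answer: -7139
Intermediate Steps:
W(D) = 0
(W(9) + 64)*(-111) - 35 = (0 + 64)*(-111) - 35 = 64*(-111) - 35 = -7104 - 35 = -7139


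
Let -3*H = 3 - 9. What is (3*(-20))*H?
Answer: -120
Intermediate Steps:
H = 2 (H = -(3 - 9)/3 = -1/3*(-6) = 2)
(3*(-20))*H = (3*(-20))*2 = -60*2 = -120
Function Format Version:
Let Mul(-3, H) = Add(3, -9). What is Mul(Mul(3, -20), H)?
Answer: -120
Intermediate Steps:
H = 2 (H = Mul(Rational(-1, 3), Add(3, -9)) = Mul(Rational(-1, 3), -6) = 2)
Mul(Mul(3, -20), H) = Mul(Mul(3, -20), 2) = Mul(-60, 2) = -120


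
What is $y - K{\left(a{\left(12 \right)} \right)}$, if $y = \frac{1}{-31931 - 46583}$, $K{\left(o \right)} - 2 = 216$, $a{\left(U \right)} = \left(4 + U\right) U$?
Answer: $- \frac{17116053}{78514} \approx -218.0$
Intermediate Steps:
$a{\left(U \right)} = U \left(4 + U\right)$
$K{\left(o \right)} = 218$ ($K{\left(o \right)} = 2 + 216 = 218$)
$y = - \frac{1}{78514}$ ($y = \frac{1}{-78514} = - \frac{1}{78514} \approx -1.2737 \cdot 10^{-5}$)
$y - K{\left(a{\left(12 \right)} \right)} = - \frac{1}{78514} - 218 = - \frac{17116053}{78514}$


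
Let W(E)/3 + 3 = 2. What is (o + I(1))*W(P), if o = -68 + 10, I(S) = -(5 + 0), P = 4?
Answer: 189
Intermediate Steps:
W(E) = -3 (W(E) = -9 + 3*2 = -9 + 6 = -3)
I(S) = -5 (I(S) = -1*5 = -5)
o = -58
(o + I(1))*W(P) = (-58 - 5)*(-3) = -63*(-3) = 189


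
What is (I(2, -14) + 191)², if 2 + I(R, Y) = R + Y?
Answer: 31329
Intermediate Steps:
I(R, Y) = -2 + R + Y (I(R, Y) = -2 + (R + Y) = -2 + R + Y)
(I(2, -14) + 191)² = ((-2 + 2 - 14) + 191)² = (-14 + 191)² = 177² = 31329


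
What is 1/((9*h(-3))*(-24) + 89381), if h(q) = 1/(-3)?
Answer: 1/89453 ≈ 1.1179e-5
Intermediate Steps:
h(q) = -1/3
1/((9*h(-3))*(-24) + 89381) = 1/((9*(-1/3))*(-24) + 89381) = 1/(-3*(-24) + 89381) = 1/(72 + 89381) = 1/89453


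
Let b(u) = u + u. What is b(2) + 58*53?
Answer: 3078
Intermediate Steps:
b(u) = 2*u
b(2) + 58*53 = 2*2 + 58*53 = 4 + 3074 = 3078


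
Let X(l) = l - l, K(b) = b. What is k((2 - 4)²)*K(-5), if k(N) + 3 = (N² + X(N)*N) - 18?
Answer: 25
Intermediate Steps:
X(l) = 0
k(N) = -21 + N² (k(N) = -3 + ((N² + 0*N) - 18) = -3 + ((N² + 0) - 18) = -3 + (N² - 18) = -3 + (-18 + N²) = -21 + N²)
k((2 - 4)²)*K(-5) = (-21 + ((2 - 4)²)²)*(-5) = (-21 + ((-2)²)²)*(-5) = (-21 + 4²)*(-5) = (-21 + 16)*(-5) = -5*(-5) = 25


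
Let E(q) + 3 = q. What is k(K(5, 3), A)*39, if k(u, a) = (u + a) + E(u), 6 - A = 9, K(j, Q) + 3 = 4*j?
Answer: 1092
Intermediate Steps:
E(q) = -3 + q
K(j, Q) = -3 + 4*j
A = -3 (A = 6 - 1*9 = 6 - 9 = -3)
k(u, a) = -3 + a + 2*u (k(u, a) = (u + a) + (-3 + u) = (a + u) + (-3 + u) = -3 + a + 2*u)
k(K(5, 3), A)*39 = (-3 - 3 + 2*(-3 + 4*5))*39 = (-3 - 3 + 2*(-3 + 20))*39 = (-3 - 3 + 2*17)*39 = (-3 - 3 + 34)*39 = 28*39 = 1092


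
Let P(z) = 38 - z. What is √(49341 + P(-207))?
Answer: √49586 ≈ 222.68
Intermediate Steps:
√(49341 + P(-207)) = √(49341 + (38 - 1*(-207))) = √(49341 + (38 + 207)) = √(49341 + 245) = √49586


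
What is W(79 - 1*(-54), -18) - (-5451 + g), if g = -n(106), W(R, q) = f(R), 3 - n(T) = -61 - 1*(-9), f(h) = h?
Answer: 5639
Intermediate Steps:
n(T) = 55 (n(T) = 3 - (-61 - 1*(-9)) = 3 - (-61 + 9) = 3 - 1*(-52) = 3 + 52 = 55)
W(R, q) = R
g = -55 (g = -1*55 = -55)
W(79 - 1*(-54), -18) - (-5451 + g) = (79 - 1*(-54)) - (-5451 - 55) = (79 + 54) - 1*(-5506) = 133 + 5506 = 5639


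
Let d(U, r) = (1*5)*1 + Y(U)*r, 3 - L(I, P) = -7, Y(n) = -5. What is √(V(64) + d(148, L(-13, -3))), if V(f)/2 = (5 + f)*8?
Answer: √1059 ≈ 32.542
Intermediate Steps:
L(I, P) = 10 (L(I, P) = 3 - 1*(-7) = 3 + 7 = 10)
d(U, r) = 5 - 5*r (d(U, r) = (1*5)*1 - 5*r = 5*1 - 5*r = 5 - 5*r)
V(f) = 80 + 16*f (V(f) = 2*((5 + f)*8) = 2*(40 + 8*f) = 80 + 16*f)
√(V(64) + d(148, L(-13, -3))) = √((80 + 16*64) + (5 - 5*10)) = √((80 + 1024) + (5 - 50)) = √(1104 - 45) = √1059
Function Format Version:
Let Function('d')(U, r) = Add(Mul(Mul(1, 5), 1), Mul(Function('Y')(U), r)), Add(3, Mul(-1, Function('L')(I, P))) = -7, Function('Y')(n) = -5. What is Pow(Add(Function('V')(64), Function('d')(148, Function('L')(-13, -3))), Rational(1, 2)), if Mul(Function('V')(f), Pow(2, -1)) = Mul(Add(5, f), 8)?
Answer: Pow(1059, Rational(1, 2)) ≈ 32.542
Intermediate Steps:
Function('L')(I, P) = 10 (Function('L')(I, P) = Add(3, Mul(-1, -7)) = Add(3, 7) = 10)
Function('d')(U, r) = Add(5, Mul(-5, r)) (Function('d')(U, r) = Add(Mul(Mul(1, 5), 1), Mul(-5, r)) = Add(Mul(5, 1), Mul(-5, r)) = Add(5, Mul(-5, r)))
Function('V')(f) = Add(80, Mul(16, f)) (Function('V')(f) = Mul(2, Mul(Add(5, f), 8)) = Mul(2, Add(40, Mul(8, f))) = Add(80, Mul(16, f)))
Pow(Add(Function('V')(64), Function('d')(148, Function('L')(-13, -3))), Rational(1, 2)) = Pow(Add(Add(80, Mul(16, 64)), Add(5, Mul(-5, 10))), Rational(1, 2)) = Pow(Add(Add(80, 1024), Add(5, -50)), Rational(1, 2)) = Pow(Add(1104, -45), Rational(1, 2)) = Pow(1059, Rational(1, 2))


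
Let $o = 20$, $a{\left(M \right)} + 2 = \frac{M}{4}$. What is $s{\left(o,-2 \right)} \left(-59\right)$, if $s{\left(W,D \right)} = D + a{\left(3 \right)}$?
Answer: $\frac{767}{4} \approx 191.75$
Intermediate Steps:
$a{\left(M \right)} = -2 + \frac{M}{4}$
$s{\left(W,D \right)} = - \frac{5}{4} + D$ ($s{\left(W,D \right)} = D + \left(-2 + \frac{1}{4} \cdot 3\right) = D + \left(-2 + \frac{3}{4}\right) = D - \frac{5}{4} = - \frac{5}{4} + D$)
$s{\left(o,-2 \right)} \left(-59\right) = \left(- \frac{5}{4} - 2\right) \left(-59\right) = \left(- \frac{13}{4}\right) \left(-59\right) = \frac{767}{4}$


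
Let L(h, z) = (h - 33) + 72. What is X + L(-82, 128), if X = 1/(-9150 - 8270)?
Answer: -749061/17420 ≈ -43.000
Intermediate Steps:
L(h, z) = 39 + h (L(h, z) = (-33 + h) + 72 = 39 + h)
X = -1/17420 (X = 1/(-17420) = -1/17420 ≈ -5.7405e-5)
X + L(-82, 128) = -1/17420 + (39 - 82) = -1/17420 - 43 = -749061/17420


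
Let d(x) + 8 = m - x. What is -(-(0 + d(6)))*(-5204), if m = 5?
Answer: 46836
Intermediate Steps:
d(x) = -3 - x (d(x) = -8 + (5 - x) = -3 - x)
-(-(0 + d(6)))*(-5204) = -(-(0 + (-3 - 1*6)))*(-5204) = -(-(0 + (-3 - 6)))*(-5204) = -(-(0 - 9))*(-5204) = -(-1*(-9))*(-5204) = -9*(-5204) = -1*(-46836) = 46836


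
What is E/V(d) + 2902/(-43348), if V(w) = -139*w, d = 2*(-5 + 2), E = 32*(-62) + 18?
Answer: -21910609/9038058 ≈ -2.4243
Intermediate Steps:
E = -1966 (E = -1984 + 18 = -1966)
d = -6 (d = 2*(-3) = -6)
E/V(d) + 2902/(-43348) = -1966/((-139*(-6))) + 2902/(-43348) = -1966/834 + 2902*(-1/43348) = -1966*1/834 - 1451/21674 = -983/417 - 1451/21674 = -21910609/9038058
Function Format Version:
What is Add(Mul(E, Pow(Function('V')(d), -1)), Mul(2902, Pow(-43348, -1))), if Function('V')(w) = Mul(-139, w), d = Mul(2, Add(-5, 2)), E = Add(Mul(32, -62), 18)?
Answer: Rational(-21910609, 9038058) ≈ -2.4243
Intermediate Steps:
E = -1966 (E = Add(-1984, 18) = -1966)
d = -6 (d = Mul(2, -3) = -6)
Add(Mul(E, Pow(Function('V')(d), -1)), Mul(2902, Pow(-43348, -1))) = Add(Mul(-1966, Pow(Mul(-139, -6), -1)), Mul(2902, Pow(-43348, -1))) = Add(Mul(-1966, Pow(834, -1)), Mul(2902, Rational(-1, 43348))) = Add(Mul(-1966, Rational(1, 834)), Rational(-1451, 21674)) = Add(Rational(-983, 417), Rational(-1451, 21674)) = Rational(-21910609, 9038058)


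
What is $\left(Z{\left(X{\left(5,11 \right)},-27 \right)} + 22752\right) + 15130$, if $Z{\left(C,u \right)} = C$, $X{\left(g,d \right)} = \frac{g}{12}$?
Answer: $\frac{454589}{12} \approx 37882.0$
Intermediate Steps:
$X{\left(g,d \right)} = \frac{g}{12}$ ($X{\left(g,d \right)} = g \frac{1}{12} = \frac{g}{12}$)
$\left(Z{\left(X{\left(5,11 \right)},-27 \right)} + 22752\right) + 15130 = \left(\frac{1}{12} \cdot 5 + 22752\right) + 15130 = \left(\frac{5}{12} + 22752\right) + 15130 = \frac{273029}{12} + 15130 = \frac{454589}{12}$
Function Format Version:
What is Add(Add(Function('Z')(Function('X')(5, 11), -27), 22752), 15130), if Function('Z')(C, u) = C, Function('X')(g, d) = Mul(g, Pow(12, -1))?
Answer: Rational(454589, 12) ≈ 37882.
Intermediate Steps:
Function('X')(g, d) = Mul(Rational(1, 12), g) (Function('X')(g, d) = Mul(g, Rational(1, 12)) = Mul(Rational(1, 12), g))
Add(Add(Function('Z')(Function('X')(5, 11), -27), 22752), 15130) = Add(Add(Mul(Rational(1, 12), 5), 22752), 15130) = Add(Add(Rational(5, 12), 22752), 15130) = Add(Rational(273029, 12), 15130) = Rational(454589, 12)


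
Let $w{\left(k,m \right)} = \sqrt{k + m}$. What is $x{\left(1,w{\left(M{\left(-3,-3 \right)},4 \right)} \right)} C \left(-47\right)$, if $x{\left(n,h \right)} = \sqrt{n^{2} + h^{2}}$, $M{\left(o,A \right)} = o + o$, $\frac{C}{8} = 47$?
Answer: $- 17672 i \approx - 17672.0 i$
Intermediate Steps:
$C = 376$ ($C = 8 \cdot 47 = 376$)
$M{\left(o,A \right)} = 2 o$
$x{\left(n,h \right)} = \sqrt{h^{2} + n^{2}}$
$x{\left(1,w{\left(M{\left(-3,-3 \right)},4 \right)} \right)} C \left(-47\right) = \sqrt{\left(\sqrt{2 \left(-3\right) + 4}\right)^{2} + 1^{2}} \cdot 376 \left(-47\right) = \sqrt{\left(\sqrt{-6 + 4}\right)^{2} + 1} \cdot 376 \left(-47\right) = \sqrt{\left(\sqrt{-2}\right)^{2} + 1} \cdot 376 \left(-47\right) = \sqrt{\left(i \sqrt{2}\right)^{2} + 1} \cdot 376 \left(-47\right) = \sqrt{-2 + 1} \cdot 376 \left(-47\right) = \sqrt{-1} \cdot 376 \left(-47\right) = i 376 \left(-47\right) = 376 i \left(-47\right) = - 17672 i$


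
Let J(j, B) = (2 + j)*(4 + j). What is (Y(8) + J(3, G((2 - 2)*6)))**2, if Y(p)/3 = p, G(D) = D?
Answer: 3481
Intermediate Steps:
Y(p) = 3*p
(Y(8) + J(3, G((2 - 2)*6)))**2 = (3*8 + (8 + 3**2 + 6*3))**2 = (24 + (8 + 9 + 18))**2 = (24 + 35)**2 = 59**2 = 3481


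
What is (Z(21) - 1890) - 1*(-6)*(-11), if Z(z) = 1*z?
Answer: -1935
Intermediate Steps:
Z(z) = z
(Z(21) - 1890) - 1*(-6)*(-11) = (21 - 1890) - 1*(-6)*(-11) = -1869 + 6*(-11) = -1869 - 66 = -1935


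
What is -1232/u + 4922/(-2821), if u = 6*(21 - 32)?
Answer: 143210/8463 ≈ 16.922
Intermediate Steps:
u = -66 (u = 6*(-11) = -66)
-1232/u + 4922/(-2821) = -1232/(-66) + 4922/(-2821) = -1232*(-1/66) + 4922*(-1/2821) = 56/3 - 4922/2821 = 143210/8463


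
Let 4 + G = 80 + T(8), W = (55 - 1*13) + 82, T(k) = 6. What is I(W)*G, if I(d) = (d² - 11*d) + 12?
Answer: 1149968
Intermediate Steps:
W = 124 (W = (55 - 13) + 82 = 42 + 82 = 124)
I(d) = 12 + d² - 11*d
G = 82 (G = -4 + (80 + 6) = -4 + 86 = 82)
I(W)*G = (12 + 124² - 11*124)*82 = (12 + 15376 - 1364)*82 = 14024*82 = 1149968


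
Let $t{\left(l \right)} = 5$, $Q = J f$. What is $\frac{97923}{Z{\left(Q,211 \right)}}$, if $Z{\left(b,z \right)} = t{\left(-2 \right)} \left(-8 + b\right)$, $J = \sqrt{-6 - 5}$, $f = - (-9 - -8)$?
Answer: $- \frac{261128}{125} - \frac{32641 i \sqrt{11}}{125} \approx -2089.0 - 866.06 i$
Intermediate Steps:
$f = 1$ ($f = - (-9 + 8) = \left(-1\right) \left(-1\right) = 1$)
$J = i \sqrt{11}$ ($J = \sqrt{-11} = i \sqrt{11} \approx 3.3166 i$)
$Q = i \sqrt{11}$ ($Q = i \sqrt{11} \cdot 1 = i \sqrt{11} \approx 3.3166 i$)
$Z{\left(b,z \right)} = -40 + 5 b$ ($Z{\left(b,z \right)} = 5 \left(-8 + b\right) = -40 + 5 b$)
$\frac{97923}{Z{\left(Q,211 \right)}} = \frac{97923}{-40 + 5 i \sqrt{11}}$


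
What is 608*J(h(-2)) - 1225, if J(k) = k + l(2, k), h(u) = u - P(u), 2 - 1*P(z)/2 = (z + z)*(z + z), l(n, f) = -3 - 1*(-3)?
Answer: 14583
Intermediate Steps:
l(n, f) = 0 (l(n, f) = -3 + 3 = 0)
P(z) = 4 - 8*z² (P(z) = 4 - 2*(z + z)*(z + z) = 4 - 2*2*z*2*z = 4 - 8*z²)
h(u) = -4 + u + 8*u² (h(u) = u - (4 - 8*u²) = u + (-4 + 8*u²) = -4 + u + 8*u²)
J(k) = k (J(k) = k + 0 = k)
608*J(h(-2)) - 1225 = 608*(-4 - 2 + 8*(-2)²) - 1225 = 608*(-4 - 2 + 8*4) - 1225 = 608*(-4 - 2 + 32) - 1225 = 608*26 - 1225 = 15808 - 1225 = 14583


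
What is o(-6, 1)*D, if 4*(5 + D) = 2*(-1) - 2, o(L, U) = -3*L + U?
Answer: -114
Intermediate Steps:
o(L, U) = U - 3*L
D = -6 (D = -5 + (2*(-1) - 2)/4 = -5 + (-2 - 2)/4 = -5 + (¼)*(-4) = -5 - 1 = -6)
o(-6, 1)*D = (1 - 3*(-6))*(-6) = (1 + 18)*(-6) = 19*(-6) = -114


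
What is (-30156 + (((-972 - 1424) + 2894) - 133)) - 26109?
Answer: -55900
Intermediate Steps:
(-30156 + (((-972 - 1424) + 2894) - 133)) - 26109 = (-30156 + ((-2396 + 2894) - 133)) - 26109 = (-30156 + (498 - 133)) - 26109 = (-30156 + 365) - 26109 = -29791 - 26109 = -55900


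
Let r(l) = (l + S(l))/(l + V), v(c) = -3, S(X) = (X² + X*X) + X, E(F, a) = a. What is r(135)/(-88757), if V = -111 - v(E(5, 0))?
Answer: -80/5221 ≈ -0.015323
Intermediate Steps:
S(X) = X + 2*X² (S(X) = (X² + X²) + X = 2*X² + X = X + 2*X²)
V = -108 (V = -111 - 1*(-3) = -111 + 3 = -108)
r(l) = (l + l*(1 + 2*l))/(-108 + l) (r(l) = (l + l*(1 + 2*l))/(l - 108) = (l + l*(1 + 2*l))/(-108 + l))
r(135)/(-88757) = (2*135*(1 + 135)/(-108 + 135))/(-88757) = (2*135*136/27)*(-1/88757) = (2*135*(1/27)*136)*(-1/88757) = 1360*(-1/88757) = -80/5221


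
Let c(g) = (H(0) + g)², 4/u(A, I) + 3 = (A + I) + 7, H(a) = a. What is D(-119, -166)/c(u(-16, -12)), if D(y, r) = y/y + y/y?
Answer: 72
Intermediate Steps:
D(y, r) = 2 (D(y, r) = 1 + 1 = 2)
u(A, I) = 4/(4 + A + I) (u(A, I) = 4/(-3 + ((A + I) + 7)) = 4/(-3 + (7 + A + I)) = 4/(4 + A + I))
c(g) = g² (c(g) = (0 + g)² = g²)
D(-119, -166)/c(u(-16, -12)) = 2/((4/(4 - 16 - 12))²) = 2/((4/(-24))²) = 2/((4*(-1/24))²) = 2/((-⅙)²) = 2/(1/36) = 2*36 = 72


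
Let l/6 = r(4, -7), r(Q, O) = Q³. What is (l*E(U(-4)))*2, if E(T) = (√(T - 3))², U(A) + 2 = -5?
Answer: -7680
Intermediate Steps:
U(A) = -7 (U(A) = -2 - 5 = -7)
l = 384 (l = 6*4³ = 6*64 = 384)
E(T) = -3 + T (E(T) = (√(-3 + T))² = -3 + T)
(l*E(U(-4)))*2 = (384*(-3 - 7))*2 = (384*(-10))*2 = -3840*2 = -7680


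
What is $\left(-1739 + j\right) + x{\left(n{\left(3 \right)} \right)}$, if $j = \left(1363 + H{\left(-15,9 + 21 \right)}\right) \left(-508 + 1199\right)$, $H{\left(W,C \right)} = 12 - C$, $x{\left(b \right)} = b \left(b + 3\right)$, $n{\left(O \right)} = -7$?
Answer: $927684$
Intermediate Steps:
$x{\left(b \right)} = b \left(3 + b\right)$
$j = 929395$ ($j = \left(1363 + \left(12 - \left(9 + 21\right)\right)\right) \left(-508 + 1199\right) = \left(1363 + \left(12 - 30\right)\right) 691 = \left(1363 - 18\right) 691 = 1345 \cdot 691 = 929395$)
$\left(-1739 + j\right) + x{\left(n{\left(3 \right)} \right)} = \left(-1739 + 929395\right) - 7 \left(3 - 7\right) = 927656 - -28 = 927656 + 28 = 927684$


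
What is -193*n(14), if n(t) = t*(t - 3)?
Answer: -29722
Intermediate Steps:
n(t) = t*(-3 + t)
-193*n(14) = -2702*(-3 + 14) = -2702*11 = -193*154 = -29722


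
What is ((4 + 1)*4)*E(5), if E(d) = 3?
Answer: 60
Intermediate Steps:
((4 + 1)*4)*E(5) = ((4 + 1)*4)*3 = (5*4)*3 = 20*3 = 60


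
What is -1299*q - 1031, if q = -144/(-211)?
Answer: -404597/211 ≈ -1917.5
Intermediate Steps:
q = 144/211 (q = -144*(-1/211) = 144/211 ≈ 0.68246)
-1299*q - 1031 = -1299*144/211 - 1031 = -187056/211 - 1031 = -404597/211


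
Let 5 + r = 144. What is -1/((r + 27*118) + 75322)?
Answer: -1/78647 ≈ -1.2715e-5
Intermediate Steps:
r = 139 (r = -5 + 144 = 139)
-1/((r + 27*118) + 75322) = -1/((139 + 27*118) + 75322) = -1/((139 + 3186) + 75322) = -1/(3325 + 75322) = -1/78647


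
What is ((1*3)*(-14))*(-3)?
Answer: 126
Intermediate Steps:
((1*3)*(-14))*(-3) = (3*(-14))*(-3) = -42*(-3) = 126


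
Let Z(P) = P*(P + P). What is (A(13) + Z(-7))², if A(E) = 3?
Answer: 10201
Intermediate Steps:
Z(P) = 2*P² (Z(P) = P*(2*P) = 2*P²)
(A(13) + Z(-7))² = (3 + 2*(-7)²)² = (3 + 2*49)² = (3 + 98)² = 101² = 10201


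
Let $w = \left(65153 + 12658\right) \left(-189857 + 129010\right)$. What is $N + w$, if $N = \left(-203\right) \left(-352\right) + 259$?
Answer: $-4734494202$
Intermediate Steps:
$N = 71715$ ($N = 71456 + 259 = 71715$)
$w = -4734565917$ ($w = 77811 \left(-60847\right) = -4734565917$)
$N + w = 71715 - 4734565917 = -4734494202$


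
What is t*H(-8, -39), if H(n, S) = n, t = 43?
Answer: -344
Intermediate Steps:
t*H(-8, -39) = 43*(-8) = -344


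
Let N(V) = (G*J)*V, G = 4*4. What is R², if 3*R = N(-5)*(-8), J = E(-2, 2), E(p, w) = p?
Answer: 1638400/9 ≈ 1.8204e+5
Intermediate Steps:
J = -2
G = 16
N(V) = -32*V (N(V) = (16*(-2))*V = -32*V)
R = -1280/3 (R = (-32*(-5)*(-8))/3 = (160*(-8))/3 = (⅓)*(-1280) = -1280/3 ≈ -426.67)
R² = (-1280/3)² = 1638400/9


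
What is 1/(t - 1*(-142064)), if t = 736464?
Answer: 1/878528 ≈ 1.1383e-6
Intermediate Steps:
1/(t - 1*(-142064)) = 1/(736464 - 1*(-142064)) = 1/(736464 + 142064) = 1/878528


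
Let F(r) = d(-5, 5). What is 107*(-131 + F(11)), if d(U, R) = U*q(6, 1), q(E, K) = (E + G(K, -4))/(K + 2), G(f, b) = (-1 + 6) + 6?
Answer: -51146/3 ≈ -17049.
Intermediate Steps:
G(f, b) = 11 (G(f, b) = 5 + 6 = 11)
q(E, K) = (11 + E)/(2 + K) (q(E, K) = (E + 11)/(K + 2) = (11 + E)/(2 + K))
d(U, R) = 17*U/3 (d(U, R) = U*((11 + 6)/(2 + 1)) = U*(17/3) = 17*U/3)
F(r) = -85/3 (F(r) = (17/3)*(-5) = -85/3)
107*(-131 + F(11)) = 107*(-131 - 85/3) = 107*(-478/3) = -51146/3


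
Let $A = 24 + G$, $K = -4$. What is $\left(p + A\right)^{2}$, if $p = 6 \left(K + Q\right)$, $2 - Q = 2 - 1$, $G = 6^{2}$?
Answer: $1764$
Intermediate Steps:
$G = 36$
$Q = 1$ ($Q = 2 - \left(2 - 1\right) = 2 - 1 = 1$)
$A = 60$ ($A = 24 + 36 = 60$)
$p = -18$ ($p = 6 \left(-4 + 1\right) = 6 \left(-3\right) = -18$)
$\left(p + A\right)^{2} = \left(-18 + 60\right)^{2} = 42^{2} = 1764$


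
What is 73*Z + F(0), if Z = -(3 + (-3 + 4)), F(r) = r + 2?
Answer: -290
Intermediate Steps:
F(r) = 2 + r
Z = -4 (Z = -(3 + 1) = -1*4 = -4)
73*Z + F(0) = 73*(-4) + (2 + 0) = -292 + 2 = -290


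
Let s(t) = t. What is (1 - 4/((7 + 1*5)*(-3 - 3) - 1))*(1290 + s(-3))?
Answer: 99099/73 ≈ 1357.5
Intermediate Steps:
(1 - 4/((7 + 1*5)*(-3 - 3) - 1))*(1290 + s(-3)) = (1 - 4/((7 + 1*5)*(-3 - 3) - 1))*(1290 - 3) = (1 - 4/((7 + 5)*(-6) - 1))*1287 = (1 - 4/(12*(-6) - 1))*1287 = (1 - 4/(-72 - 1))*1287 = (1 - 4/(-73))*1287 = (1 - 1/73*(-4))*1287 = (1 + 4/73)*1287 = (77/73)*1287 = 99099/73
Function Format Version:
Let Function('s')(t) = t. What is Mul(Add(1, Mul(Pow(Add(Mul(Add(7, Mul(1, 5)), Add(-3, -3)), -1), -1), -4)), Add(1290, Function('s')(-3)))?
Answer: Rational(99099, 73) ≈ 1357.5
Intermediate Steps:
Mul(Add(1, Mul(Pow(Add(Mul(Add(7, Mul(1, 5)), Add(-3, -3)), -1), -1), -4)), Add(1290, Function('s')(-3))) = Mul(Add(1, Mul(Pow(Add(Mul(Add(7, Mul(1, 5)), Add(-3, -3)), -1), -1), -4)), Add(1290, -3)) = Mul(Add(1, Mul(Pow(Add(Mul(Add(7, 5), -6), -1), -1), -4)), 1287) = Mul(Add(1, Mul(Pow(Add(Mul(12, -6), -1), -1), -4)), 1287) = Mul(Add(1, Mul(Pow(Add(-72, -1), -1), -4)), 1287) = Mul(Add(1, Mul(Pow(-73, -1), -4)), 1287) = Mul(Add(1, Mul(Rational(-1, 73), -4)), 1287) = Mul(Add(1, Rational(4, 73)), 1287) = Mul(Rational(77, 73), 1287) = Rational(99099, 73)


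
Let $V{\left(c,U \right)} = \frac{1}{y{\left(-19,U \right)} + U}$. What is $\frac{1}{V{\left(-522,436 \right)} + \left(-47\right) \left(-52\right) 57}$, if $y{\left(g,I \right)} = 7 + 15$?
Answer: $\frac{458}{63803065} \approx 7.1783 \cdot 10^{-6}$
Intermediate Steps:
$y{\left(g,I \right)} = 22$
$V{\left(c,U \right)} = \frac{1}{22 + U}$
$\frac{1}{V{\left(-522,436 \right)} + \left(-47\right) \left(-52\right) 57} = \frac{1}{\frac{1}{22 + 436} + \left(-47\right) \left(-52\right) 57} = \frac{1}{\frac{1}{458} + 2444 \cdot 57} = \frac{1}{\frac{1}{458} + 139308} = \frac{1}{\frac{63803065}{458}} = \frac{458}{63803065}$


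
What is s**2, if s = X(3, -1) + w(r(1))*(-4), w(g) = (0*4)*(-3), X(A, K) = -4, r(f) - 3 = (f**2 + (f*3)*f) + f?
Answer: 16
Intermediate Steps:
r(f) = 3 + f + 4*f**2 (r(f) = 3 + ((f**2 + (f*3)*f) + f) = 3 + ((f**2 + (3*f)*f) + f) = 3 + ((f**2 + 3*f**2) + f) = 3 + (4*f**2 + f) = 3 + (f + 4*f**2) = 3 + f + 4*f**2)
w(g) = 0 (w(g) = 0*(-3) = 0)
s = -4 (s = -4 + 0*(-4) = -4 + 0 = -4)
s**2 = (-4)**2 = 16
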